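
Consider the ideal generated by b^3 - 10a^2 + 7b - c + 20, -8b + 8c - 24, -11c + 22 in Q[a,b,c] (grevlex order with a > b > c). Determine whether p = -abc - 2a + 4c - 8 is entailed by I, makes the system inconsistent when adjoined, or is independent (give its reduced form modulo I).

-abc - 2a + 4c - 8 lies in I (it reduces to 0).

First compute the reduced Gröbner basis of I by Buchberger's algorithm.
f_1 = b^3 - 10a^2 + 7b - c + 20, LT = b^3.
f_2 = -8b + 8c - 24, LT = b.
f_3 = -11c + 22, LT = c.

S(f_1,f_2): lcm = b^3. S = b^2c - 10a^2 - 3b^2 + 7b - c + 20.
  leading term b^2c: subtract (-1/8bc)·f_2 from b^2c - 10a^2 - 3b^2 + 7b - c + 20 → bc^2 - 10a^2 - 3b^2 - 3bc + 7b - c + 20
  leading term bc^2: subtract (-1/8c^2)·f_2 from bc^2 - 10a^2 - 3b^2 - 3bc + 7b - c + 20 → c^3 - 10a^2 - 3b^2 - 3bc - 3c^2 + 7b - c + 20
  leading term c^3: subtract (-1/11c^2)·f_3 from c^3 - 10a^2 - 3b^2 - 3bc - 3c^2 + 7b - c + 20 → -10a^2 - 3b^2 - 3bc - c^2 + 7b - c + 20
  leading term a^2: no divisor's leading term divides it; move -10a^2 to the remainder.
  leading term b^2: subtract (3/8b)·f_2 from -3b^2 - 3bc - c^2 + 7b - c + 20 → -6bc - c^2 + 16b - c + 20
  leading term bc: subtract (3/4c)·f_2 from -6bc - c^2 + 16b - c + 20 → -7c^2 + 16b + 17c + 20
  leading term c^2: subtract (7/11c)·f_3 from -7c^2 + 16b + 17c + 20 → 16b + 3c + 20
  leading term b: subtract (-2)·f_2 from 16b + 3c + 20 → 19c - 28
  leading term c: subtract (-19/11)·f_3 from 19c - 28 → 10
  leading term 1: no divisor's leading term divides it; move 10 to the remainder.
  remainder -10a^2 + 10 ≠ 0; add h_4 = -10a^2 + 10 to the basis.

S(f_1,f_3): leading monomials are coprime, so the S-polynomial reduces to 0 (Buchberger's first criterion).
S(f_2,f_3): leading monomials are coprime, so the S-polynomial reduces to 0 (Buchberger's first criterion).
S(f_1,h_4): leading monomials are coprime, so the S-polynomial reduces to 0 (Buchberger's first criterion).
S(f_2,h_4): leading monomials are coprime, so the S-polynomial reduces to 0 (Buchberger's first criterion).
S(f_3,h_4): leading monomials are coprime, so the S-polynomial reduces to 0 (Buchberger's first criterion).
Every S-polynomial of the final basis reduces to 0, so we have a Gröbner basis.
Inter-reduce: drop elements whose leading term is divisible by another's, tail-reduce, and make monic.
Reduced Gröbner basis: {a^2 - 1, b + 1, c - 2}.
Label its elements g_1 = a^2 - 1, g_2 = b + 1, g_3 = c - 2.

Reduce p = -abc - 2a + 4c - 8 modulo G:
  leading term abc: subtract (-ac)·g_2 from -abc - 2a + 4c - 8 → ac - 2a + 4c - 8
  leading term ac: subtract (a)·g_3 from ac - 2a + 4c - 8 → 4c - 8
  leading term c: subtract (4)·g_3 from 4c - 8 → 0
  normal form = 0.
Since the normal form is 0, p ∈ I.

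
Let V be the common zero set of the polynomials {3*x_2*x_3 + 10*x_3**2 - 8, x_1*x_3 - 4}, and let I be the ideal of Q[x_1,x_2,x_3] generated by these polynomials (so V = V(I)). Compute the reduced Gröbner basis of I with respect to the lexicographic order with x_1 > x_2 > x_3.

This is the nonlinear analogue of row-reducing a linear system.

f_1 = 3*x_2*x_3 + 10*x_3**2 - 8, LT = x_2*x_3.
f_2 = x_1*x_3 - 4, LT = x_1*x_3.

S(f_1,f_2): lcm = x_1*x_2*x_3. S = 10/3*x_1*x_3**2 - 8/3*x_1 + 4*x_2.
  reduce S modulo (f_1, f_2):
  remainder -8/3*x_1 + 4*x_2 + 40/3*x_3 ≠ 0; add g_3 = -8/3*x_1 + 4*x_2 + 40/3*x_3 to the basis.

The other S-polynomials (S(f_1,g_3), S(f_2,g_3)) all reduce to 0 modulo the current basis, so we have a Gröbner basis.
Inter-reduce: drop elements whose leading term is divisible by another's, tail-reduce, and make monic.

G = {x_1 - 3/2*x_2 - 5*x_3, x_2*x_3 + 10/3*x_3**2 - 8/3}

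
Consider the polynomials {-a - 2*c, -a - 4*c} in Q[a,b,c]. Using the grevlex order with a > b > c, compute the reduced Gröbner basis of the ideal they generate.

The reduced Gröbner basis is the canonical form of the ideal for this ordering.

f_1 = -a - 2*c, LT = a.
f_2 = -a - 4*c, LT = a.

S(f_1,f_2): lcm = a. S = -2*c.
  leading term c: no divisor's leading term divides it; move -2*c to the remainder.
  remainder -2*c ≠ 0; add g_3 = -2*c to the basis.

S(f_1,g_3): leading monomials are coprime, so the S-polynomial reduces to 0 (Buchberger's first criterion).
S(f_2,g_3): leading monomials are coprime, so the S-polynomial reduces to 0 (Buchberger's first criterion).
Every S-polynomial of the final basis reduces to 0, so we have a Gröbner basis.
Inter-reduce: drop elements whose leading term is divisible by another's, tail-reduce, and make monic.

G = {a, c}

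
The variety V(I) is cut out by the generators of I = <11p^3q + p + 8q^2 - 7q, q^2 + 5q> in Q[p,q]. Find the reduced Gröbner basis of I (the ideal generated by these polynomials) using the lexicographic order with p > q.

G = {p^3 - 1/55p + 47/55q, pq + 5p, q^2 + 5q}

The reduced Gröbner basis is the canonical form of the ideal for this ordering.

f_1 = 11p^3q + p + 8q^2 - 7q, LT = p^3q.
f_2 = q^2 + 5q, LT = q^2.

S(f_1,f_2): lcm = p^3q^2. S = -5p^3q + 1/11pq + 8/11q^3 - 7/11q^2.
  leading term p^3q: subtract (-5/11)·f_1 from -5p^3q + 1/11pq + 8/11q^3 - 7/11q^2 → 1/11pq + 5/11p + 8/11q^3 + 3q^2 - 35/11q
  leading term pq: no divisor's leading term divides it; move 1/11pq to the remainder.
  leading term p: no divisor's leading term divides it; move 5/11p to the remainder.
  leading term q^3: subtract (8/11q)·f_2 from 8/11q^3 + 3q^2 - 35/11q → -7/11q^2 - 35/11q
  leading term q^2: subtract (-7/11)·f_2 from -7/11q^2 - 35/11q → 0
  remainder 1/11pq + 5/11p ≠ 0; add g_3 = 1/11pq + 5/11p to the basis.

S(f_1,g_3): lcm = p^3q. S = -5p^3 + 1/11p + 8/11q^2 - 7/11q.
  leading term p^3: no divisor's leading term divides it; move -5p^3 to the remainder.
  leading term p: no divisor's leading term divides it; move 1/11p to the remainder.
  leading term q^2: subtract (8/11)·f_2 from 8/11q^2 - 7/11q → -47/11q
  leading term q: no divisor's leading term divides it; move -47/11q to the remainder.
  remainder -5p^3 + 1/11p - 47/11q ≠ 0; add g_4 = -5p^3 + 1/11p - 47/11q to the basis.

The other S-polynomials (S(f_2,g_3), S(f_1,g_4), S(f_2,g_4), S(g_3,g_4)) all reduce to 0 modulo the current basis, so we have a Gröbner basis.
Inter-reduce: drop elements whose leading term is divisible by another's, tail-reduce, and make monic.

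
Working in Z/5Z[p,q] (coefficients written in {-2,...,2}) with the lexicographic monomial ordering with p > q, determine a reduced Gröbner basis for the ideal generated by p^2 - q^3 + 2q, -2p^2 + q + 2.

f_1 = p^2 - q^3 + 2q, LT = p^2.
f_2 = -2p^2 + q + 2, LT = p^2.

S(f_1,f_2): lcm = p^2. S = -q^3 + 1.
  leading term q^3: no divisor's leading term divides it; move -q^3 to the remainder.
  leading term 1: no divisor's leading term divides it; move 1 to the remainder.
  remainder -q^3 + 1 ≠ 0; add g_3 = -q^3 + 1 to the basis.

The other S-polynomials (S(f_1,g_3), S(f_2,g_3)) all reduce to 0 modulo the current basis, so we have a Gröbner basis.
Inter-reduce: drop elements whose leading term is divisible by another's, tail-reduce, and make monic.

G = {p^2 + 2q - 1, q^3 - 1}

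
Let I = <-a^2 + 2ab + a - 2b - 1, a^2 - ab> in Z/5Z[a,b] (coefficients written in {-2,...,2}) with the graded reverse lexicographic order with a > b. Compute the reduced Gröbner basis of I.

G = {a^2 + a - 2b - 1, ab + a - 2b - 1, b^2 - 2a + b - 1}

Buchberger's algorithm terminates because the ascending chain of leading-term ideals stabilizes.

f_1 = -a^2 + 2ab + a - 2b - 1, LT = a^2.
f_2 = a^2 - ab, LT = a^2.

S(f_1,f_2): lcm = a^2. S = -ab - a + 2b + 1.
  leading term ab: no divisor's leading term divides it; move -ab to the remainder.
  leading term a: no divisor's leading term divides it; move -a to the remainder.
  leading term b: no divisor's leading term divides it; move 2b to the remainder.
  leading term 1: no divisor's leading term divides it; move 1 to the remainder.
  remainder -ab - a + 2b + 1 ≠ 0; add g_3 = -ab - a + 2b + 1 to the basis.

S(f_1,g_3): lcm = a^2b. S = -2ab^2 - a^2 + ab + 2b^2 + a + b.
  leading term ab^2: subtract (2b)·g_3 from -2ab^2 - a^2 + ab + 2b^2 + a + b → -a^2 - 2ab - 2b^2 + a - b
  leading term a^2: subtract (1)·f_1 from -a^2 - 2ab - 2b^2 + a - b → ab - 2b^2 + b + 1
  leading term ab: subtract (-1)·g_3 from ab - 2b^2 + b + 1 → -2b^2 - a - 2b + 2
  leading term b^2: no divisor's leading term divides it; move -2b^2 to the remainder.
  leading term a: no divisor's leading term divides it; move -a to the remainder.
  leading term b: no divisor's leading term divides it; move -2b to the remainder.
  leading term 1: no divisor's leading term divides it; move 2 to the remainder.
  remainder -2b^2 - a - 2b + 2 ≠ 0; add g_4 = -2b^2 - a - 2b + 2 to the basis.

The other S-polynomials (S(f_2,g_3), S(f_1,g_4), S(f_2,g_4), S(g_3,g_4)) all reduce to 0 modulo the current basis, so we have a Gröbner basis.
Inter-reduce: drop elements whose leading term is divisible by another's, tail-reduce, and make monic.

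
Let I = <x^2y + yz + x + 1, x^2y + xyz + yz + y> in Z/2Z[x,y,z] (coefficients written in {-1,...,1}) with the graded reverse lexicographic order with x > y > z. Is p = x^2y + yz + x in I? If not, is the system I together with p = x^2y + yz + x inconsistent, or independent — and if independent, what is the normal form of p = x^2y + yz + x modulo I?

First compute the reduced Gröbner basis of I by Buchberger's algorithm.
f_1 = x^2y + yz + x + 1, LT = x^2y.
f_2 = x^2y + xyz + yz + y, LT = x^2y.

S(f_1,f_2): lcm = x^2y. S = xyz + x + y + 1.
  reduce S modulo (f_1, f_2):
  remainder xyz + x + y + 1 ≠ 0; add h_3 = xyz + x + y + 1 to the basis.

S(f_1,h_3): lcm = x^2yz. S = yz^2 + x^2 + xy + xz + x + z.
  reduce S modulo (f_1, f_2, h_3):
  remainder yz^2 + x^2 + xy + xz + x + z ≠ 0; add h_4 = yz^2 + x^2 + xy + xz + x + z to the basis.

S(f_1,h_4): lcm = x^2yz^2. S = x^4 + x^3y + x^3z + yz^3 + x^3 + x^2z + xz^2 + z^2.
  reduce S modulo (f_1, f_2, h_3, h_4):
  remainder x^4 + x^3z + x^3 + x^2 + xz + x ≠ 0; add h_5 = x^4 + x^3z + x^3 + x^2 + xz + x to the basis.

S(h_3,h_4): lcm = xyz^2. S = x^3 + x^2y + x^2z + x^2 + yz + z.
  reduce S modulo (f_1, f_2, h_3, h_4, h_5):
  remainder x^3 + x^2z + x^2 + x + z + 1 ≠ 0; add h_6 = x^3 + x^2z + x^2 + x + z + 1 to the basis.

The other S-polynomials (S(f_2,h_3), S(f_2,h_4), S(f_1,h_5), S(f_2,h_5), S(h_3,h_5), S(h_4,h_5), S(f_1,h_6), S(f_2,h_6), S(h_3,h_6), S(h_4,h_6), S(h_5,h_6)) all reduce to 0 modulo the current basis, so we have a Gröbner basis.
Inter-reduce: drop elements whose leading term is divisible by another's, tail-reduce, and make monic.
Reduced Gröbner basis: {x^3 + x^2z + x^2 + x + z + 1, x^2y + yz + x + 1, xyz + x + y + 1, yz^2 + x^2 + xy + xz + x + z}.
Label its elements g_1 = x^3 + x^2z + x^2 + x + z + 1, g_2 = x^2y + yz + x + 1, g_3 = xyz + x + y + 1, g_4 = yz^2 + x^2 + xy + xz + x + z.

Reduce p = x^2y + yz + x modulo G:
  leading term x^2y: subtract (1)·g_2 from x^2y + yz + x → 1
  leading term 1: no divisor's leading term divides it; move 1 to the remainder.
  normal form = 1.
The normal form is nonzero, so p ∉ I. Since p minus its normal form lies in I, I + (p) = I + (r) where r = 1; decide whether this ideal is the whole ring.
Here r = 1 is a nonzero constant, hence a unit: 1 ∈ I + (p), the Gröbner basis of I + (p) is {1}, and the enlarged system has no common solution — adjoining p is inconsistent.

Adjoining x^2y + yz + x makes the ideal the whole ring: the system is inconsistent.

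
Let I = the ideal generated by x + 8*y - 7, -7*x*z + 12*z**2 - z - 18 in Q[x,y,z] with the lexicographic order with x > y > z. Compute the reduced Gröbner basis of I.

G = {x + 8*y - 7, y*z + 3/14*z**2 - 25/28*z - 9/28}

f_1 = x + 8*y - 7, LT = x.
f_2 = -7*x*z + 12*z**2 - z - 18, LT = x*z.

S(f_1,f_2): lcm = x*z. S = 8*y*z + 12/7*z**2 - 50/7*z - 18/7.
  leading term y*z: no divisor's leading term divides it; move 8*y*z to the remainder.
  leading term z**2: no divisor's leading term divides it; move 12/7*z**2 to the remainder.
  leading term z: no divisor's leading term divides it; move -50/7*z to the remainder.
  leading term 1: no divisor's leading term divides it; move -18/7 to the remainder.
  remainder 8*y*z + 12/7*z**2 - 50/7*z - 18/7 ≠ 0; add g_3 = 8*y*z + 12/7*z**2 - 50/7*z - 18/7 to the basis.

S(f_1,g_3): leading monomials are coprime, so the S-polynomial reduces to 0 (Buchberger's first criterion).
S(f_2,g_3): lcm = x*y*z. S = -3/14*x*z**2 + 25/28*x*z + 9/28*x - 12/7*y*z**2 + 1/7*y*z + 18/7*y.
  leading term x*z**2: subtract (-3/14*z**2)·f_1 from -3/14*x*z**2 + 25/28*x*z + 9/28*x - 12/7*y*z**2 + 1/7*y*z + 18/7*y → 25/28*x*z + 9/28*x + 1/7*y*z + 18/7*y - 3/2*z**2
  leading term x*z: subtract (25/28*z)·f_1 from 25/28*x*z + 9/28*x + 1/7*y*z + 18/7*y - 3/2*z**2 → 9/28*x - 7*y*z + 18/7*y - 3/2*z**2 + 25/4*z
  leading term x: subtract (9/28)·f_1 from 9/28*x - 7*y*z + 18/7*y - 3/2*z**2 + 25/4*z → -7*y*z - 3/2*z**2 + 25/4*z + 9/4
  leading term y*z: subtract (-7/8)·g_3 from -7*y*z - 3/2*z**2 + 25/4*z + 9/4 → 0
  remainder 0.

Every S-polynomial of the final basis reduces to 0, so we have a Gröbner basis.
Inter-reduce: drop elements whose leading term is divisible by another's, tail-reduce, and make monic.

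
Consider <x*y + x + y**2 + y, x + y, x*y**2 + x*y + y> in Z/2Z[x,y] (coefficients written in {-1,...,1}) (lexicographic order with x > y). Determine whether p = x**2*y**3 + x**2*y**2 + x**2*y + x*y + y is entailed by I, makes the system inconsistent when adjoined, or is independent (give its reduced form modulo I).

x**2*y**3 + x**2*y**2 + x**2*y + x*y + y is independent of I; its normal form modulo I is y**2 + y.

First compute the reduced Gröbner basis of I by Buchberger's algorithm.
f_1 = x*y + x + y**2 + y, LT = x*y.
f_2 = x + y, LT = x.
f_3 = x*y**2 + x*y + y, LT = x*y**2.

S(f_1,f_3): lcm = x*y**2. S = y**3 + y**2 + y.
  leading term y**3: no divisor's leading term divides it; move y**3 to the remainder.
  leading term y**2: no divisor's leading term divides it; move y**2 to the remainder.
  leading term y: no divisor's leading term divides it; move y to the remainder.
  remainder y**3 + y**2 + y ≠ 0; add h_4 = y**3 + y**2 + y to the basis.

The other S-polynomials (S(f_1,f_2), S(f_2,f_3), S(f_1,h_4), S(f_2,h_4), S(f_3,h_4)) all reduce to 0 modulo the current basis, so we have a Gröbner basis.
Inter-reduce: drop elements whose leading term is divisible by another's, tail-reduce, and make monic.
Reduced Gröbner basis: {x + y, y**3 + y**2 + y}.
Label its elements g_1 = x + y, g_2 = y**3 + y**2 + y.

Reduce p = x**2*y**3 + x**2*y**2 + x**2*y + x*y + y modulo G:
  leading term x**2*y**3: subtract (x*y**3)·g_1 from x**2*y**3 + x**2*y**2 + x**2*y + x*y + y → x**2*y**2 + x**2*y + x*y**4 + x*y + y
  leading term x**2*y**2: subtract (x*y**2)·g_1 from x**2*y**2 + x**2*y + x*y**4 + x*y + y → x**2*y + x*y**4 + x*y**3 + x*y + y
  leading term x**2*y: subtract (x*y)·g_1 from x**2*y + x*y**4 + x*y**3 + x*y + y → x*y**4 + x*y**3 + x*y**2 + x*y + y
  leading term x*y**4: subtract (y**4)·g_1 from x*y**4 + x*y**3 + x*y**2 + x*y + y → x*y**3 + x*y**2 + x*y + y**5 + y
  leading term x*y**3: subtract (y**3)·g_1 from x*y**3 + x*y**2 + x*y + y**5 + y → x*y**2 + x*y + y**5 + y**4 + y
  leading term x*y**2: subtract (y**2)·g_1 from x*y**2 + x*y + y**5 + y**4 + y → x*y + y**5 + y**4 + y**3 + y
  leading term x*y: subtract (y)·g_1 from x*y + y**5 + y**4 + y**3 + y → y**5 + y**4 + y**3 + y**2 + y
  leading term y**5: subtract (y**2)·g_2 from y**5 + y**4 + y**3 + y**2 + y → y**2 + y
  leading term y**2: no divisor's leading term divides it; move y**2 to the remainder.
  leading term y: no divisor's leading term divides it; move y to the remainder.
  normal form = y**2 + y.
The normal form is nonzero, so p ∉ I. Since p minus its normal form lies in I, I + (p) = I + (r) where r = y**2 + y; decide whether this ideal is the whole ring.
Run Buchberger on G together with r (pairs among the g_i already reduce to 0 since G is a Gröbner basis):
g_1 = x + y, LT = x.
g_2 = y**3 + y**2 + y, LT = y**3.
r = y**2 + y, LT = y**2.

S(g_2,r): lcm = y**3. S = y.
  leading term y: no divisor's leading term divides it; move y to the remainder.
  remainder y ≠ 0; add m_4 = y to the basis.

The other S-polynomials (S(g_1,g_2), S(g_1,r), S(g_1,m_4), S(g_2,m_4), S(r,m_4)) all reduce to 0 modulo the current basis, so we have a Gröbner basis.
Inter-reduce: drop elements whose leading term is divisible by another's, tail-reduce, and make monic.
Reduced Gröbner basis: {x, y}.
The reduced Gröbner basis of I + (p) is {x, y} ≠ {1}, a proper ideal, so the enlarged system stays consistent: p is independent of I, with normal form y**2 + y.

Ideal membership is decidable via reduction modulo a Gröbner basis.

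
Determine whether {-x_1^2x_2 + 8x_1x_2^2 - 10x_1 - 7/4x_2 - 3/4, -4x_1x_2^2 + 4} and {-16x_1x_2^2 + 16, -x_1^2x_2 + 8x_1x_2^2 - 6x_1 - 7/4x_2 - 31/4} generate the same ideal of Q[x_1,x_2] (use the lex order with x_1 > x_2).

No, the ideals differ.

Equality of ideals is decidable: compute both reduced Gröbner bases (unique for the ordering) and check whether they agree.
Buchberger on the first generating set:
f_1 = -x_1^2x_2 + 8x_1x_2^2 - 10x_1 - 7/4x_2 - 3/4, LT = x_1^2x_2.
f_2 = -4x_1x_2^2 + 4, LT = x_1x_2^2.

S(f_1,f_2): lcm = x_1^2x_2^2. S = -8x_1x_2^3 + 10x_1x_2 + x_1 + 7/4x_2^2 + 3/4x_2.
  leading term x_1x_2^3: subtract (2x_2)·f_2 from -8x_1x_2^3 + 10x_1x_2 + x_1 + 7/4x_2^2 + 3/4x_2 → 10x_1x_2 + x_1 + 7/4x_2^2 - 29/4x_2
  leading term x_1x_2: no divisor's leading term divides it; move 10x_1x_2 to the remainder.
  leading term x_1: no divisor's leading term divides it; move x_1 to the remainder.
  leading term x_2^2: no divisor's leading term divides it; move 7/4x_2^2 to the remainder.
  leading term x_2: no divisor's leading term divides it; move -29/4x_2 to the remainder.
  remainder 10x_1x_2 + x_1 + 7/4x_2^2 - 29/4x_2 ≠ 0; add g_3 = 10x_1x_2 + x_1 + 7/4x_2^2 - 29/4x_2 to the basis.

S(f_1,g_3): lcm = x_1^2x_2. S = -1/10x_1^2 - 327/40x_1x_2^2 + 29/40x_1x_2 + 10x_1 + 7/4x_2 + 3/4.
  leading term x_1^2: no divisor's leading term divides it; move -1/10x_1^2 to the remainder.
  leading term x_1x_2^2: subtract (327/160)·f_2 from -327/40x_1x_2^2 + 29/40x_1x_2 + 10x_1 + 7/4x_2 + 3/4 → 29/40x_1x_2 + 10x_1 + 7/4x_2 - 297/40
  leading term x_1x_2: subtract (29/400)·g_3 from 29/40x_1x_2 + 10x_1 + 7/4x_2 - 297/40 → 3971/400x_1 - 203/1600x_2^2 + 3641/1600x_2 - 297/40
  leading term x_1: no divisor's leading term divides it; move 3971/400x_1 to the remainder.
  leading term x_2^2: no divisor's leading term divides it; move -203/1600x_2^2 to the remainder.
  leading term x_2: no divisor's leading term divides it; move 3641/1600x_2 to the remainder.
  leading term 1: no divisor's leading term divides it; move -297/40 to the remainder.
  remainder -1/10x_1^2 + 3971/400x_1 - 203/1600x_2^2 + 3641/1600x_2 - 297/40 ≠ 0; add g_4 = -1/10x_1^2 + 3971/400x_1 - 203/1600x_2^2 + 3641/1600x_2 - 297/40 to the basis.

S(f_2,g_3): lcm = x_1x_2^2. S = -1/10x_1x_2 - 7/40x_2^3 + 29/40x_2^2 - 1.
  leading term x_1x_2: subtract (-1/100)·g_3 from -1/10x_1x_2 - 7/40x_2^3 + 29/40x_2^2 - 1 → 1/100x_1 - 7/40x_2^3 + 297/400x_2^2 - 29/400x_2 - 1
  leading term x_1: no divisor's leading term divides it; move 1/100x_1 to the remainder.
  leading term x_2^3: no divisor's leading term divides it; move -7/40x_2^3 to the remainder.
  leading term x_2^2: no divisor's leading term divides it; move 297/400x_2^2 to the remainder.
  leading term x_2: no divisor's leading term divides it; move -29/400x_2 to the remainder.
  leading term 1: no divisor's leading term divides it; move -1 to the remainder.
  remainder 1/100x_1 - 7/40x_2^3 + 297/400x_2^2 - 29/400x_2 - 1 ≠ 0; add g_5 = 1/100x_1 - 7/40x_2^3 + 297/400x_2^2 - 29/400x_2 - 1 to the basis.

S(f_2,g_4): lcm = x_1^2x_2^2. S = 3971/40x_1x_2^2 - x_1 - 203/160x_2^4 + 3641/160x_2^3 - 297/4x_2^2.
  leading term x_1x_2^2: subtract (-3971/160)·f_2 from 3971/40x_1x_2^2 - x_1 - 203/160x_2^4 + 3641/160x_2^3 - 297/4x_2^2 → -x_1 - 203/160x_2^4 + 3641/160x_2^3 - 297/4x_2^2 + 3971/40
  leading term x_1: subtract (-100)·g_5 from -x_1 - 203/160x_2^4 + 3641/160x_2^3 - 297/4x_2^2 + 3971/40 → -203/160x_2^4 + 841/160x_2^3 - 29/4x_2 - 29/40
  leading term x_2^4: no divisor's leading term divides it; move -203/160x_2^4 to the remainder.
  leading term x_2^3: no divisor's leading term divides it; move 841/160x_2^3 to the remainder.
  leading term x_2: no divisor's leading term divides it; move -29/4x_2 to the remainder.
  leading term 1: no divisor's leading term divides it; move -29/40 to the remainder.
  remainder -203/160x_2^4 + 841/160x_2^3 - 29/4x_2 - 29/40 ≠ 0; add g_6 = -203/160x_2^4 + 841/160x_2^3 - 29/4x_2 - 29/40 to the basis.

The other S-polynomials (S(f_1,g_4), S(g_3,g_4), S(f_1,g_5), S(f_2,g_5), S(g_3,g_5), S(g_4,g_5), S(f_1,g_6), S(f_2,g_6), S(g_3,g_6), S(g_4,g_6), S(g_5,g_6)) all reduce to 0 modulo the current basis, so we have a Gröbner basis.
Inter-reduce: drop elements whose leading term is divisible by another's, tail-reduce, and make monic.
Reduced Gröbner basis: {x_1 - 35/2x_2^3 + 297/4x_2^2 - 29/4x_2 - 100, x_2^4 - 29/7x_2^3 + 40/7x_2 + 4/7}.

Buchberger on the second generating set:
h_1 = -16x_1x_2^2 + 16, LT = x_1x_2^2.
h_2 = -x_1^2x_2 + 8x_1x_2^2 - 6x_1 - 7/4x_2 - 31/4, LT = x_1^2x_2.

S(h_1,h_2): lcm = x_1^2x_2^2. S = 8x_1x_2^3 - 6x_1x_2 - x_1 - 7/4x_2^2 - 31/4x_2.
  leading term x_1x_2^3: subtract (-1/2x_2)·h_1 from 8x_1x_2^3 - 6x_1x_2 - x_1 - 7/4x_2^2 - 31/4x_2 → -6x_1x_2 - x_1 - 7/4x_2^2 + 1/4x_2
  leading term x_1x_2: no divisor's leading term divides it; move -6x_1x_2 to the remainder.
  leading term x_1: no divisor's leading term divides it; move -x_1 to the remainder.
  leading term x_2^2: no divisor's leading term divides it; move -7/4x_2^2 to the remainder.
  leading term x_2: no divisor's leading term divides it; move 1/4x_2 to the remainder.
  remainder -6x_1x_2 - x_1 - 7/4x_2^2 + 1/4x_2 ≠ 0; add k_3 = -6x_1x_2 - x_1 - 7/4x_2^2 + 1/4x_2 to the basis.

S(h_1,k_3): lcm = x_1x_2^2. S = -1/6x_1x_2 - 7/24x_2^3 + 1/24x_2^2 - 1.
  leading term x_1x_2: subtract (1/36)·k_3 from -1/6x_1x_2 - 7/24x_2^3 + 1/24x_2^2 - 1 → 1/36x_1 - 7/24x_2^3 + 13/144x_2^2 - 1/144x_2 - 1
  leading term x_1: no divisor's leading term divides it; move 1/36x_1 to the remainder.
  leading term x_2^3: no divisor's leading term divides it; move -7/24x_2^3 to the remainder.
  leading term x_2^2: no divisor's leading term divides it; move 13/144x_2^2 to the remainder.
  leading term x_2: no divisor's leading term divides it; move -1/144x_2 to the remainder.
  leading term 1: no divisor's leading term divides it; move -1 to the remainder.
  remainder 1/36x_1 - 7/24x_2^3 + 13/144x_2^2 - 1/144x_2 - 1 ≠ 0; add k_4 = 1/36x_1 - 7/24x_2^3 + 13/144x_2^2 - 1/144x_2 - 1 to the basis.

S(h_1,k_4): lcm = x_1x_2^2. S = 21/2x_2^5 - 13/4x_2^4 + 1/4x_2^3 + 36x_2^2 - 1.
  leading term x_2^5: no divisor's leading term divides it; move 21/2x_2^5 to the remainder.
  leading term x_2^4: no divisor's leading term divides it; move -13/4x_2^4 to the remainder.
  leading term x_2^3: no divisor's leading term divides it; move 1/4x_2^3 to the remainder.
  leading term x_2^2: no divisor's leading term divides it; move 36x_2^2 to the remainder.
  leading term 1: no divisor's leading term divides it; move -1 to the remainder.
  remainder 21/2x_2^5 - 13/4x_2^4 + 1/4x_2^3 + 36x_2^2 - 1 ≠ 0; add k_5 = 21/2x_2^5 - 13/4x_2^4 + 1/4x_2^3 + 36x_2^2 - 1 to the basis.

S(k_3,k_4): lcm = x_1x_2. S = 1/6x_1 + 21/2x_2^4 - 13/4x_2^3 + 13/24x_2^2 + 863/24x_2.
  leading term x_1: subtract (6)·k_4 from 1/6x_1 + 21/2x_2^4 - 13/4x_2^3 + 13/24x_2^2 + 863/24x_2 → 21/2x_2^4 - 3/2x_2^3 + 36x_2 + 6
  leading term x_2^4: no divisor's leading term divides it; move 21/2x_2^4 to the remainder.
  leading term x_2^3: no divisor's leading term divides it; move -3/2x_2^3 to the remainder.
  leading term x_2: no divisor's leading term divides it; move 36x_2 to the remainder.
  leading term 1: no divisor's leading term divides it; move 6 to the remainder.
  remainder 21/2x_2^4 - 3/2x_2^3 + 36x_2 + 6 ≠ 0; add k_6 = 21/2x_2^4 - 3/2x_2^3 + 36x_2 + 6 to the basis.

The other S-polynomials (S(h_2,k_3), S(h_2,k_4), S(h_1,k_5), S(h_2,k_5), S(k_3,k_5), S(k_4,k_5), S(h_1,k_6), S(h_2,k_6), S(k_3,k_6), S(k_4,k_6), S(k_5,k_6)) all reduce to 0 modulo the current basis, so we have a Gröbner basis.
Inter-reduce: drop elements whose leading term is divisible by another's, tail-reduce, and make monic.
Reduced Gröbner basis: {x_1 - 21/2x_2^3 + 13/4x_2^2 - 1/4x_2 - 36, x_2^4 - 1/7x_2^3 + 24/7x_2 + 4/7}.

These differ, so the ideals are not equal.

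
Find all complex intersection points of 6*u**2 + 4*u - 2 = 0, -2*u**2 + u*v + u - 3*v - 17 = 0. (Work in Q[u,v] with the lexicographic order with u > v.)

Compute a lex Gröbner basis by Buchberger's algorithm.
f_1 = 6*u**2 + 4*u - 2, LT = u**2.
f_2 = -2*u**2 + u*v + u - 3*v - 17, LT = u**2.

S(f_1,f_2): lcm = u**2. S = 1/2*u*v + 7/6*u - 3/2*v - 53/6.
  leading term u*v: no divisor's leading term divides it; move 1/2*u*v to the remainder.
  leading term u: no divisor's leading term divides it; move 7/6*u to the remainder.
  leading term v: no divisor's leading term divides it; move -3/2*v to the remainder.
  leading term 1: no divisor's leading term divides it; move -53/6 to the remainder.
  remainder 1/2*u*v + 7/6*u - 3/2*v - 53/6 ≠ 0; add h_3 = 1/2*u*v + 7/6*u - 3/2*v - 53/6 to the basis.

S(f_1,h_3): lcm = u**2*v. S = -7/3*u**2 + 11/3*u*v + 53/3*u - 1/3*v.
  leading term u**2: subtract (-7/18)·f_1 from -7/3*u**2 + 11/3*u*v + 53/3*u - 1/3*v → 11/3*u*v + 173/9*u - 1/3*v - 7/9
  leading term u*v: subtract (22/3)·h_3 from 11/3*u*v + 173/9*u - 1/3*v - 7/9 → 32/3*u + 32/3*v + 64
  leading term u: no divisor's leading term divides it; move 32/3*u to the remainder.
  leading term v: no divisor's leading term divides it; move 32/3*v to the remainder.
  leading term 1: no divisor's leading term divides it; move 64 to the remainder.
  remainder 32/3*u + 32/3*v + 64 ≠ 0; add h_4 = 32/3*u + 32/3*v + 64 to the basis.

S(f_2,h_3): lcm = u**2*v. S = -7/3*u**2 - 1/2*u*v**2 + 5/2*u*v + 53/3*u + 3/2*v**2 + 17/2*v.
  leading term u**2: subtract (-7/18)·f_1 from -7/3*u**2 - 1/2*u*v**2 + 5/2*u*v + 53/3*u + 3/2*v**2 + 17/2*v → -1/2*u*v**2 + 5/2*u*v + 173/9*u + 3/2*v**2 + 17/2*v - 7/9
  leading term u*v**2: subtract (-v)·h_3 from -1/2*u*v**2 + 5/2*u*v + 173/9*u + 3/2*v**2 + 17/2*v - 7/9 → 11/3*u*v + 173/9*u - 1/3*v - 7/9
  leading term u*v: subtract (22/3)·h_3 from 11/3*u*v + 173/9*u - 1/3*v - 7/9 → 32/3*u + 32/3*v + 64
  leading term u: subtract (1)·h_4 from 32/3*u + 32/3*v + 64 → 0
  remainder 0.

S(f_1,h_4): lcm = u**2. S = -u*v - 16/3*u - 1/3.
  leading term u*v: subtract (-2)·h_3 from -u*v - 16/3*u - 1/3 → -3*u - 3*v - 18
  leading term u: subtract (-9/32)·h_4 from -3*u - 3*v - 18 → 0
  remainder 0.

S(f_2,h_4): lcm = u**2. S = -3/2*u*v - 13/2*u + 3/2*v + 17/2.
  leading term u*v: subtract (-3)·h_3 from -3/2*u*v - 13/2*u + 3/2*v + 17/2 → -3*u - 3*v - 18
  leading term u: subtract (-9/32)·h_4 from -3*u - 3*v - 18 → 0
  remainder 0.

S(h_3,h_4): lcm = u*v. S = 7/3*u - v**2 - 9*v - 53/3.
  leading term u: subtract (7/32)·h_4 from 7/3*u - v**2 - 9*v - 53/3 → -v**2 - 34/3*v - 95/3
  leading term v**2: no divisor's leading term divides it; move -v**2 to the remainder.
  leading term v: no divisor's leading term divides it; move -34/3*v to the remainder.
  leading term 1: no divisor's leading term divides it; move -95/3 to the remainder.
  remainder -v**2 - 34/3*v - 95/3 ≠ 0; add h_5 = -v**2 - 34/3*v - 95/3 to the basis.

S(f_1,h_5): leading monomials are coprime, so the S-polynomial reduces to 0 (Buchberger's first criterion).
S(f_2,h_5): leading monomials are coprime, so the S-polynomial reduces to 0 (Buchberger's first criterion).
S(h_3,h_5): lcm = u*v**2. S = -9*u*v - 95/3*u - 3*v**2 - 53/3*v.
  leading term u*v: subtract (-18)·h_3 from -9*u*v - 95/3*u - 3*v**2 - 53/3*v → -32/3*u - 3*v**2 - 134/3*v - 159
  leading term u: subtract (-1)·h_4 from -32/3*u - 3*v**2 - 134/3*v - 159 → -3*v**2 - 34*v - 95
  leading term v**2: subtract (3)·h_5 from -3*v**2 - 34*v - 95 → 0
  remainder 0.

S(h_4,h_5): leading monomials are coprime, so the S-polynomial reduces to 0 (Buchberger's first criterion).
Every S-polynomial of the final basis reduces to 0, so we have a Gröbner basis.
Inter-reduce: drop elements whose leading term is divisible by another's, tail-reduce, and make monic.
Reduced Gröbner basis: {u + v + 6, v**2 + 34/3*v + 95/3}.

Elimination: the polynomial v**2 + 34/3*v + 95/3 lies in the elimination ideal for v, so v ∈ {-19/3, -5}. For each such v, the remaining basis elements (now univariate) give the rest of the solution.
  v = -19/3: the earlier basis element becomes u - 1/3 = 0, giving u = 1/3 — point (1/3, -19/3).
  v = -5: the earlier basis element becomes u + 1 = 0, giving u = -1 — point (-1, -5).
Each listed point satisfies every original equation (direct substitution).

{(1/3, -19/3), (-1, -5)}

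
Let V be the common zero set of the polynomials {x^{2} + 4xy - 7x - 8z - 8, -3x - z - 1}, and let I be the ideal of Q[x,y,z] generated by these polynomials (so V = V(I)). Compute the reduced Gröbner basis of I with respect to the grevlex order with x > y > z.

G = {yz - \tfrac{1}{12}z^{2} + y + \tfrac{49}{12}z + \tfrac{25}{6}, x + \tfrac{1}{3}z + \tfrac{1}{3}}

f_1 = x^{2} + 4xy - 7x - 8z - 8, LT = x^{2}.
f_2 = -3x - z - 1, LT = x.

S(f_1,f_2): lcm = x^{2}. S = 4xy - \tfrac{1}{3}xz - \tfrac{22}{3}x - 8z - 8.
  reduce S modulo (f_1, f_2):
  remainder -\tfrac{4}{3}yz + \tfrac{1}{9}z^{2} - \tfrac{4}{3}y - \tfrac{49}{9}z - \tfrac{50}{9} ≠ 0; add g_3 = -\tfrac{4}{3}yz + \tfrac{1}{9}z^{2} - \tfrac{4}{3}y - \tfrac{49}{9}z - \tfrac{50}{9} to the basis.

The other S-polynomials (S(f_1,g_3), S(f_2,g_3)) all reduce to 0 modulo the current basis, so we have a Gröbner basis.
Inter-reduce: drop elements whose leading term is divisible by another's, tail-reduce, and make monic.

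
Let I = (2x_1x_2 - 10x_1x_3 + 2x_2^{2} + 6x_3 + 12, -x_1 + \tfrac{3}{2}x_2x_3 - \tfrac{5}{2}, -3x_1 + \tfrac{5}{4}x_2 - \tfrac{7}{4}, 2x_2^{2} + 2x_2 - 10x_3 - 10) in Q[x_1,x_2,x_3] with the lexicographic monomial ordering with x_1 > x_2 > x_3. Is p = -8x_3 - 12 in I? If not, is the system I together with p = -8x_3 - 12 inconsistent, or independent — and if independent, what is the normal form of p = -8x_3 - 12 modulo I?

First compute the reduced Gröbner basis of I by Buchberger's algorithm.
f_1 = 2x_1x_2 - 10x_1x_3 + 2x_2^{2} + 6x_3 + 12, LT = x_1x_2.
f_2 = -x_1 + \tfrac{3}{2}x_2x_3 - \tfrac{5}{2}, LT = x_1.
f_3 = -3x_1 + \tfrac{5}{4}x_2 - \tfrac{7}{4}, LT = x_1.
f_4 = 2x_2^{2} + 2x_2 - 10x_3 - 10, LT = x_2^{2}.

S(f_1,f_2): lcm = x_1x_2. S = -5x_1x_3 + \tfrac{3}{2}x_2^{2}x_3 + x_2^{2} - \tfrac{5}{2}x_2 + 3x_3 + 6.
  reduce S modulo (f_1, f_2, f_3, f_4):
  remainder -\tfrac{15}{2}x_2x_3^{2} - \tfrac{3}{2}x_2x_3 - \tfrac{7}{2}x_2 + \tfrac{15}{2}x_3^{2} + 28x_3 + 11 ≠ 0; add h_5 = -\tfrac{15}{2}x_2x_3^{2} - \tfrac{3}{2}x_2x_3 - \tfrac{7}{2}x_2 + \tfrac{15}{2}x_3^{2} + 28x_3 + 11 to the basis.

S(f_1,f_3): lcm = x_1x_2. S = -5x_1x_3 + \tfrac{17}{12}x_2^{2} - \tfrac{7}{12}x_2 + 3x_3 + 6.
  reduce S modulo (f_1, f_2, f_3, f_4, h_5):
  remainder \tfrac{3}{2}x_2x_3 + \tfrac{3}{2}x_2 - \tfrac{15}{2}x_3^{2} - \tfrac{65}{12}x_3 + \tfrac{25}{12} ≠ 0; add h_6 = \tfrac{3}{2}x_2x_3 + \tfrac{3}{2}x_2 - \tfrac{15}{2}x_3^{2} - \tfrac{65}{12}x_3 + \tfrac{25}{12} to the basis.

S(f_1,f_4): lcm = x_1x_2^{2}. S = -5x_1x_2x_3 - x_1x_2 + 5x_1x_3 + 5x_1 + x_2^{3} + 3x_2x_3 + 6x_2.
  reduce S modulo (f_1, f_2, f_3, f_4, h_5, h_6):
  remainder -19x_2 - \tfrac{75}{2}x_3^{3} + \tfrac{205}{2}x_3^{2} + \tfrac{4561}{36}x_3 - \tfrac{1163}{36} ≠ 0; add h_7 = -19x_2 - \tfrac{75}{2}x_3^{3} + \tfrac{205}{2}x_3^{2} + \tfrac{4561}{36}x_3 - \tfrac{1163}{36} to the basis.

S(f_2,f_3): lcm = x_1. S = -\tfrac{3}{2}x_2x_3 + \tfrac{5}{12}x_2 + \tfrac{23}{12}.
  reduce S modulo (f_1, f_2, f_3, f_4, h_5, h_6, h_7):
  remainder -\tfrac{575}{152}x_3^{3} + \tfrac{1295}{456}x_3^{2} + \tfrac{60443}{8208}x_3 + \tfrac{6083}{8208} ≠ 0; add h_8 = -\tfrac{575}{152}x_3^{3} + \tfrac{1295}{456}x_3^{2} + \tfrac{60443}{8208}x_3 + \tfrac{6083}{8208} to the basis.

S(f_1,h_5): lcm = x_1x_2x_3^{2}. S = -\tfrac{1}{5}x_1x_2x_3 - \tfrac{7}{15}x_1x_2 - 5x_1x_3^{3} + x_1x_3^{2} + \tfrac{56}{15}x_1x_3 + \tfrac{22}{15}x_1 + x_2^{2}x_3^{2} + 3x_3^{3} + 6x_3^{2}.
  reduce S modulo (f_1, f_2, f_3, f_4, h_5, h_6, h_7, h_8):
  remainder -\tfrac{2002573}{95220}x_3^{2} - \tfrac{7189567}{714150}x_3 + \tfrac{15659461}{1428300} ≠ 0; add h_9 = -\tfrac{2002573}{95220}x_3^{2} - \tfrac{7189567}{714150}x_3 + \tfrac{15659461}{1428300} to the basis.

S(f_1,h_6): lcm = x_1x_2x_3. S = -x_1x_2 + \tfrac{65}{18}x_1x_3 - \tfrac{25}{18}x_1 + x_2^{2}x_3 + 3x_3^{2} + 6x_3.
  reduce S modulo (f_1, f_2, f_3, f_4, h_5, h_6, h_7, h_8, h_9):
  remainder \tfrac{3008922227}{270347355}x_3 + \tfrac{3008922227}{270347355} ≠ 0; add h_10 = \tfrac{3008922227}{270347355}x_3 + \tfrac{3008922227}{270347355} to the basis.

The other S-polynomials (S(f_2,f_4), S(f_3,f_4), S(f_2,h_5), S(f_3,h_5), S(f_4,h_5), S(f_2,h_6), S(f_3,h_6), S(f_4,h_6), S(h_5,h_6), S(f_1,h_7), S(f_2,h_7), S(f_3,h_7), S(f_4,h_7), S(h_5,h_7), S(h_6,h_7), S(f_1,h_8), S(f_2,h_8), S(f_3,h_8), S(f_4,h_8), S(h_5,h_8), S(h_6,h_8), S(h_7,h_8), S(f_1,h_9), S(f_2,h_9), S(f_3,h_9), S(f_4,h_9), S(h_5,h_9), S(h_6,h_9), S(h_7,h_9), S(h_8,h_9), S(f_1,h_10), S(f_2,h_10), S(f_3,h_10), S(f_4,h_10), S(h_5,h_10), S(h_6,h_10), S(h_7,h_10), S(h_8,h_10), S(h_9,h_10)) all reduce to 0 modulo the current basis, so we have a Gröbner basis.
Inter-reduce: drop elements whose leading term is divisible by another's, tail-reduce, and make monic.
Reduced Gröbner basis: {x_1 + 1, x_2 + 1, x_3 + 1}.
Label its elements g_1 = x_1 + 1, g_2 = x_2 + 1, g_3 = x_3 + 1.

Reduce p = -8x_3 - 12 modulo G:
  leading term x_3: subtract (-8)·g_3 from -8x_3 - 12 → -4
  leading term 1: no divisor's leading term divides it; move -4 to the remainder.
  normal form = -4.
The normal form is nonzero, so p ∉ I. Since p minus its normal form lies in I, I + (p) = I + (r) where r = -4; decide whether this ideal is the whole ring.
Here r = -4 is a nonzero constant, hence a unit: 1 ∈ I + (p), the Gröbner basis of I + (p) is {1}, and the enlarged system has no common solution — adjoining p is inconsistent.

Adjoining -8x_3 - 12 makes the ideal the whole ring: the system is inconsistent.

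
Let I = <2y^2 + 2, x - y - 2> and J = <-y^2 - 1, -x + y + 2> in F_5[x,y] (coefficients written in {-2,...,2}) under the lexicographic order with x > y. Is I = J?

Yes, the ideals are equal.

Equality of ideals is decidable: compute both reduced Gröbner bases (unique for the ordering) and check whether they agree.
Buchberger on the first generating set:
f_1 = 2y^2 + 2, LT = y^2.
f_2 = x - y - 2, LT = x.

The S-polynomials (S(f_1,f_2)) all reduce to 0 modulo the current basis, so we have a Gröbner basis.
Inter-reduce: drop elements whose leading term is divisible by another's, tail-reduce, and make monic.
Reduced Gröbner basis: {x - y - 2, y^2 + 1}.

Buchberger on the second generating set:
h_1 = -y^2 - 1, LT = y^2.
h_2 = -x + y + 2, LT = x.

The S-polynomials (S(h_1,h_2)) all reduce to 0 modulo the current basis, so we have a Gröbner basis.
Inter-reduce: drop elements whose leading term is divisible by another's, tail-reduce, and make monic.
Reduced Gröbner basis: {x - y - 2, y^2 + 1}.

The two bases agree; hence the ideals are identical.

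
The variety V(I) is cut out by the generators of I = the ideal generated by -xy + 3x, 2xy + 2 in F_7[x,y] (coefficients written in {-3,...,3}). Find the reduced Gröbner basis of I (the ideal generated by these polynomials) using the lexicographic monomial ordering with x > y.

G = {x - 2, y - 3}

f_1 = -xy + 3x, LT = xy.
f_2 = 2xy + 2, LT = xy.

S(f_1,f_2): lcm = xy. S = -3x - 1.
  leading term x: no divisor's leading term divides it; move -3x to the remainder.
  leading term 1: no divisor's leading term divides it; move -1 to the remainder.
  remainder -3x - 1 ≠ 0; add g_3 = -3x - 1 to the basis.

S(f_1,g_3): lcm = xy. S = -3x + 2y.
  leading term x: subtract (1)·g_3 from -3x + 2y → 2y + 1
  leading term y: no divisor's leading term divides it; move 2y to the remainder.
  leading term 1: no divisor's leading term divides it; move 1 to the remainder.
  remainder 2y + 1 ≠ 0; add g_4 = 2y + 1 to the basis.

The other S-polynomials (S(f_2,g_3), S(f_1,g_4), S(f_2,g_4), S(g_3,g_4)) all reduce to 0 modulo the current basis, so we have a Gröbner basis.
Inter-reduce: drop elements whose leading term is divisible by another's, tail-reduce, and make monic.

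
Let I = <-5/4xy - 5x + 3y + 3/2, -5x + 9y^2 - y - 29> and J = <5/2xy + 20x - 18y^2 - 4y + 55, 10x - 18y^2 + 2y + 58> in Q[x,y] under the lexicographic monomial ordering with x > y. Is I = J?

Yes, the ideals are equal.

Two ideals are equal iff their reduced Gröbner bases coincide (the reduced basis is unique for a fixed ordering).
Buchberger on the first generating set:
f_1 = -5/4xy - 5x + 3y + 3/2, LT = xy.
f_2 = -5x + 9y^2 - y - 29, LT = x.

S(f_1,f_2): lcm = xy. S = 4x + 9/5y^3 - 1/5y^2 - 41/5y - 6/5.
  leading term x: subtract (-4/5)·f_2 from 4x + 9/5y^3 - 1/5y^2 - 41/5y - 6/5 → 9/5y^3 + 7y^2 - 9y - 122/5
  leading term y^3: no divisor's leading term divides it; move 9/5y^3 to the remainder.
  leading term y^2: no divisor's leading term divides it; move 7y^2 to the remainder.
  leading term y: no divisor's leading term divides it; move -9y to the remainder.
  leading term 1: no divisor's leading term divides it; move -122/5 to the remainder.
  remainder 9/5y^3 + 7y^2 - 9y - 122/5 ≠ 0; add g_3 = 9/5y^3 + 7y^2 - 9y - 122/5 to the basis.

S(f_1,g_3): lcm = xy^3. S = 1/9xy^2 + 5xy + 122/9x - 12/5y^3 - 6/5y^2.
  leading term xy^2: subtract (-4/45y)·f_1 from 1/9xy^2 + 5xy + 122/9x - 12/5y^3 - 6/5y^2 → 41/9xy + 122/9x - 12/5y^3 - 14/15y^2 + 2/15y
  leading term xy: subtract (-164/45)·f_1 from 41/9xy + 122/9x - 12/5y^3 - 14/15y^2 + 2/15y → -14/3x - 12/5y^3 - 14/15y^2 + 166/15y + 82/15
  leading term x: subtract (14/15)·f_2 from -14/3x - 12/5y^3 - 14/15y^2 + 166/15y + 82/15 → -12/5y^3 - 28/3y^2 + 12y + 488/15
  leading term y^3: subtract (-4/3)·g_3 from -12/5y^3 - 28/3y^2 + 12y + 488/15 → 0
  remainder 0.

S(f_2,g_3): leading monomials are coprime, so the S-polynomial reduces to 0 (Buchberger's first criterion).
Every S-polynomial of the final basis reduces to 0, so we have a Gröbner basis.
Inter-reduce: drop elements whose leading term is divisible by another's, tail-reduce, and make monic.
Reduced Gröbner basis: {x - 9/5y^2 + 1/5y + 29/5, y^3 + 35/9y^2 - 5y - 122/9}.

Buchberger on the second generating set:
h_1 = 5/2xy + 20x - 18y^2 - 4y + 55, LT = xy.
h_2 = 10x - 18y^2 + 2y + 58, LT = x.

S(h_1,h_2): lcm = xy. S = 8x + 9/5y^3 - 37/5y^2 - 37/5y + 22.
  leading term x: subtract (4/5)·h_2 from 8x + 9/5y^3 - 37/5y^2 - 37/5y + 22 → 9/5y^3 + 7y^2 - 9y - 122/5
  leading term y^3: no divisor's leading term divides it; move 9/5y^3 to the remainder.
  leading term y^2: no divisor's leading term divides it; move 7y^2 to the remainder.
  leading term y: no divisor's leading term divides it; move -9y to the remainder.
  leading term 1: no divisor's leading term divides it; move -122/5 to the remainder.
  remainder 9/5y^3 + 7y^2 - 9y - 122/5 ≠ 0; add k_3 = 9/5y^3 + 7y^2 - 9y - 122/5 to the basis.

S(h_1,k_3): lcm = xy^3. S = 37/9xy^2 + 5xy + 122/9x - 36/5y^4 - 8/5y^3 + 22y^2.
  leading term xy^2: subtract (74/45y)·h_1 from 37/9xy^2 + 5xy + 122/9x - 36/5y^4 - 8/5y^3 + 22y^2 → -251/9xy + 122/9x - 36/5y^4 + 28y^3 + 1286/45y^2 - 814/9y
  leading term xy: subtract (-502/45)·h_1 from -251/9xy + 122/9x - 36/5y^4 + 28y^3 + 1286/45y^2 - 814/9y → 710/3x - 36/5y^4 + 28y^3 - 1550/9y^2 - 2026/15y + 5522/9
  leading term x: subtract (71/3)·h_2 from 710/3x - 36/5y^4 + 28y^3 - 1550/9y^2 - 2026/15y + 5522/9 → -36/5y^4 + 28y^3 + 2284/9y^2 - 912/5y - 6832/9
  leading term y^4: subtract (-4y)·k_3 from -36/5y^4 + 28y^3 + 2284/9y^2 - 912/5y - 6832/9 → 56y^3 + 1960/9y^2 - 280y - 6832/9
  leading term y^3: subtract (280/9)·k_3 from 56y^3 + 1960/9y^2 - 280y - 6832/9 → 0
  remainder 0.

S(h_2,k_3): leading monomials are coprime, so the S-polynomial reduces to 0 (Buchberger's first criterion).
Every S-polynomial of the final basis reduces to 0, so we have a Gröbner basis.
Inter-reduce: drop elements whose leading term is divisible by another's, tail-reduce, and make monic.
Reduced Gröbner basis: {x - 9/5y^2 + 1/5y + 29/5, y^3 + 35/9y^2 - 5y - 122/9}.

These coincide, so the ideals are equal.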